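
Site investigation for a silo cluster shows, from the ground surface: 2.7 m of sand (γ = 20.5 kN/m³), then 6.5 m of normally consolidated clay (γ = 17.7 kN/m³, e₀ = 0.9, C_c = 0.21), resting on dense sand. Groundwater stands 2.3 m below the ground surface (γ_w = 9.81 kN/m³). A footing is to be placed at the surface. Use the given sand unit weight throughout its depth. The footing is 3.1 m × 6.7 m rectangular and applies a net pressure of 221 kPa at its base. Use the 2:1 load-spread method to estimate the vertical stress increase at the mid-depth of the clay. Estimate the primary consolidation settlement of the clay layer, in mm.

S_c ≈ 131 mm

Mid-depth of clay below the ground surface: z = 2.7 + 6.5/2 = 5.95 m.
Total vertical stress at mid-clay: σ_v = 20.5×2.7 + 17.7×3.25 = 112.88 kPa.
Pore pressure: u = 9.81×(5.95 − 2.3) = 35.806 kPa.
Initial effective stress: σ'_0 = σ_v − u = 112.88 − 35.806 = 77.074 kPa.
Stress increase at mid-clay by the 2:1 spreading method:
Δσ = qBL/((B+z)(L+z)) = 221×3.1×6.7/((3.1+5.95)(6.7+5.95)) = 40.095 kPa
Final effective stress: σ'_f = σ'_0 + Δσ = 77.074 + 40.095 = 117.17 kPa.
Normally consolidated clay, so the full stress increment lies on the virgin compression line:
S_c = C_c·H/(1+e₀)·log₁₀(σ'_f/σ'_0) = 0.21×6.5/(1+0.9)×log₁₀(117.17/77.074)
    = 0.71842 × 0.18191 = 0.1307 m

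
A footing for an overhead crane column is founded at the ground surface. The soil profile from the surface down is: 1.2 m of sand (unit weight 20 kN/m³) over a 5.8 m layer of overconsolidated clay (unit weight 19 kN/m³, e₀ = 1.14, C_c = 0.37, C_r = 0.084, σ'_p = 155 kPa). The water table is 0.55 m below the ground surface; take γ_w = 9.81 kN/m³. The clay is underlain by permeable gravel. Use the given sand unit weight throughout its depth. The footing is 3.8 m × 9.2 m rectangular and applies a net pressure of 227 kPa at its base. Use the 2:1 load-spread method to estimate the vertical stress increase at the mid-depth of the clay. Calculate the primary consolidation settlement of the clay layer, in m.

S_c ≈ 0.0984 m

Mid-depth of clay below the ground surface: z = 1.2 + 5.8/2 = 4.1 m.
Total vertical stress at mid-clay: σ_v = 20×1.2 + 19×2.9 = 79.1 kPa.
Pore pressure: u = 9.81×(4.1 − 0.55) = 34.825 kPa.
Initial effective stress: σ'_0 = σ_v − u = 79.1 − 34.825 = 44.275 kPa.
Stress increase at mid-clay by the 2:1 spreading method:
Δσ = qBL/((B+z)(L+z)) = 227×3.8×9.2/((3.8+4.1)(9.2+4.1)) = 75.53 kPa
Final effective stress: σ'_f = 44.275 + 75.53 = 119.81 kPa.
σ'_f = 119.81 ≤ σ'_p = 155 kPa, so the clay remains overconsolidated and only the recompression index applies:
S_c = C_r·H/(1+e₀)·log₁₀(σ'_f/σ'_0) = 0.084×5.8/2.14×log₁₀(119.81/44.275)
    = 0.22767 × 0.43233 = 0.09843 m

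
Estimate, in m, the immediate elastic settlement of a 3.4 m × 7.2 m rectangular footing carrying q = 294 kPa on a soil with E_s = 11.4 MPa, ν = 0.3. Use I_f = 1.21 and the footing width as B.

S_e ≈ 0.0965 m

Immediate (elastic) settlement: S_e = q·B·(1−ν²)/E_s · I_f.
E_s = 11.4 MPa = 11400 kPa.
S_e = 294 × 3.4 × (1 − 0.3²) / 11400 × 1.21
    = 294 × 3.4 × 0.91 / 11400 × 1.21
    = 0.09655 m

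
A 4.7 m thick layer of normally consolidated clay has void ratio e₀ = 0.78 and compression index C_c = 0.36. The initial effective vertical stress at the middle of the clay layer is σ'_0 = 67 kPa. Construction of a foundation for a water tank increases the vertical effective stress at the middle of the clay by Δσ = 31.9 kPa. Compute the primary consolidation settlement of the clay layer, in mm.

S_c ≈ 161 mm

Final effective stress: σ'_f = σ'_0 + Δσ = 67 + 31.9 = 98.9 kPa.
Normally consolidated clay, so the full stress increment lies on the virgin compression line:
S_c = C_c·H/(1+e₀)·log₁₀(σ'_f/σ'_0) = 0.36×4.7/(1+0.78)×log₁₀(98.9/67)
    = 0.95056 × 0.16912 = 0.1608 m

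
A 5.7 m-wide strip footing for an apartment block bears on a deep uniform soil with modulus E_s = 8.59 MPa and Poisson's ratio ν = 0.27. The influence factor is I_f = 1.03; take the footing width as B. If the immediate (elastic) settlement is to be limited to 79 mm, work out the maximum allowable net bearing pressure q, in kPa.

E_s = 8.59 MPa = 8590 kPa.
S_e = q·B·(1−ν²)/E_s · I_f  ⇒  q = S_e·E_s / (B·(1−ν²)·I_f).
q = 0.079 × 8590 / (5.7 × 0.9271 × 1.03) = 124.7 kPa

q ≈ 125 kPa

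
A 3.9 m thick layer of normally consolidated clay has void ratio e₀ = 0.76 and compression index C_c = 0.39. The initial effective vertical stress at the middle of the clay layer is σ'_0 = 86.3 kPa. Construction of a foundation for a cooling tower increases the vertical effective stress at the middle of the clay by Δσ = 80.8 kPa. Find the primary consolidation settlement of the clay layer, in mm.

S_c ≈ 248 mm

Final effective stress: σ'_f = σ'_0 + Δσ = 86.3 + 80.8 = 167.1 kPa.
Normally consolidated clay, so the full stress increment lies on the virgin compression line:
S_c = C_c·H/(1+e₀)·log₁₀(σ'_f/σ'_0) = 0.39×3.9/(1+0.76)×log₁₀(167.1/86.3)
    = 0.8642 × 0.28697 = 0.248 m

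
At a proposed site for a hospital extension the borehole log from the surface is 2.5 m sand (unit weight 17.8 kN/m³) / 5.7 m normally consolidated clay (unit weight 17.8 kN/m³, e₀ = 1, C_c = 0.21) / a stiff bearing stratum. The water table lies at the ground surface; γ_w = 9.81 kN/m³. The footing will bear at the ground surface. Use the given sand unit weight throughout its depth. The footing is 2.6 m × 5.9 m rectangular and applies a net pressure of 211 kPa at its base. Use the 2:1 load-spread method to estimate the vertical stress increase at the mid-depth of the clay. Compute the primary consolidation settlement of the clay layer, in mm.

Mid-depth of clay below the ground surface: z = 2.5 + 5.7/2 = 5.35 m.
Total vertical stress at mid-clay: σ_v = 17.8×2.5 + 17.8×2.85 = 95.23 kPa.
Pore pressure: u = 9.81×(5.35 − 0) = 52.483 kPa.
Initial effective stress: σ'_0 = σ_v − u = 95.23 − 52.483 = 42.747 kPa.
Stress increase at mid-clay by the 2:1 spreading method:
Δσ = qBL/((B+z)(L+z)) = 211×2.6×5.9/((2.6+5.35)(5.9+5.35)) = 36.19 kPa
Final effective stress: σ'_f = σ'_0 + Δσ = 42.747 + 36.19 = 78.937 kPa.
Normally consolidated clay, so the full stress increment lies on the virgin compression line:
S_c = C_c·H/(1+e₀)·log₁₀(σ'_f/σ'_0) = 0.21×5.7/(1+1)×log₁₀(78.937/42.747)
    = 0.5985 × 0.26637 = 0.1594 m

S_c ≈ 159 mm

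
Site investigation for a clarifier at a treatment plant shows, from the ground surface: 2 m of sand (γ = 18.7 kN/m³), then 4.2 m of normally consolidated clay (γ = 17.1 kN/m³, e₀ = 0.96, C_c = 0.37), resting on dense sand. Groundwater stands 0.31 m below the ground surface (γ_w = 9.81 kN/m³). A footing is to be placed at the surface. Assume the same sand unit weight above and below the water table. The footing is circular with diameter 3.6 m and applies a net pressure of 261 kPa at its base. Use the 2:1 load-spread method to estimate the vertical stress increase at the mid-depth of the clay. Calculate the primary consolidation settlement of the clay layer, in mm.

S_c ≈ 326 mm

Mid-depth of clay below the ground surface: z = 2 + 4.2/2 = 4.1 m.
Total vertical stress at mid-clay: σ_v = 18.7×2 + 17.1×2.1 = 73.31 kPa.
Pore pressure: u = 9.81×(4.1 − 0.31) = 37.18 kPa.
Initial effective stress: σ'_0 = σ_v − u = 73.31 − 37.18 = 36.13 kPa.
Stress increase at mid-clay by the 2:1 spreading method:
Δσ ≈ qD²/(D+z)² = 261×3.6²/(3.6+4.1)² = 57.051 kPa
Final effective stress: σ'_f = σ'_0 + Δσ = 36.13 + 57.051 = 93.181 kPa.
Normally consolidated clay, so the full stress increment lies on the virgin compression line:
S_c = C_c·H/(1+e₀)·log₁₀(σ'_f/σ'_0) = 0.37×4.2/(1+0.96)×log₁₀(93.181/36.13)
    = 0.79286 × 0.41146 = 0.3262 m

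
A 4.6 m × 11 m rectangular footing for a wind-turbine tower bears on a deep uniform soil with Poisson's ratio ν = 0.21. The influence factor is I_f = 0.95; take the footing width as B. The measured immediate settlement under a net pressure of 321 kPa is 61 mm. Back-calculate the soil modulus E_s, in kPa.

S_e = q·B·(1−ν²)/E_s · I_f  ⇒  E_s = q·B·(1−ν²)·I_f / S_e.
E_s = 321 × 4.6 × 0.9559 × 0.95 / 0.061 = 21980 kPa

E_s ≈ 22000 kPa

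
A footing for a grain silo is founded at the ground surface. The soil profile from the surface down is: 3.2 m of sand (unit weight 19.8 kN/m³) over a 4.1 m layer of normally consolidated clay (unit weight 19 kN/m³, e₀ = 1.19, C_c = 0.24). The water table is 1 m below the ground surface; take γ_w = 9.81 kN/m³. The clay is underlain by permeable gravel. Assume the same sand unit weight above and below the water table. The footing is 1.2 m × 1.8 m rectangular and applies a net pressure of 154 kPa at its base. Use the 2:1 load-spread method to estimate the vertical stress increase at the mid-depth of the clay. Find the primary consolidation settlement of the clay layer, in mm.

Mid-depth of clay below the ground surface: z = 3.2 + 4.1/2 = 5.25 m.
Total vertical stress at mid-clay: σ_v = 19.8×3.2 + 19×2.05 = 102.31 kPa.
Pore pressure: u = 9.81×(5.25 − 1) = 41.693 kPa.
Initial effective stress: σ'_0 = σ_v − u = 102.31 − 41.693 = 60.617 kPa.
Stress increase at mid-clay by the 2:1 spreading method:
Δσ = qBL/((B+z)(L+z)) = 154×1.2×1.8/((1.2+5.25)(1.8+5.25)) = 7.3152 kPa
Final effective stress: σ'_f = σ'_0 + Δσ = 60.617 + 7.3152 = 67.932 kPa.
Normally consolidated clay, so the full stress increment lies on the virgin compression line:
S_c = C_c·H/(1+e₀)·log₁₀(σ'_f/σ'_0) = 0.24×4.1/(1+1.19)×log₁₀(67.932/60.617)
    = 0.44932 × 0.04948 = 0.02223 m

S_c ≈ 22.2 mm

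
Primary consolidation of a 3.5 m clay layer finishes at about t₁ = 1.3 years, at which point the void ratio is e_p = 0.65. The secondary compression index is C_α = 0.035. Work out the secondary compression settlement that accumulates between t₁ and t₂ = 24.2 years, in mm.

Secondary compression: S_s = C_α·H/(1+e_p)·log₁₀(t₂/t₁)
S_s = 0.035×3.5/(1+0.65)×log₁₀(24.2/1.3)
    = 0.07424 × 1.27 = 0.09428 m

S_s ≈ 94.3 mm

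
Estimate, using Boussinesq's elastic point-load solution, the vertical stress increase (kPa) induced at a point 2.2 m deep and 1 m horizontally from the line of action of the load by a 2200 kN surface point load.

Δσ_z ≈ 136 kPa

Boussinesq vertical stress below a point load on an elastic half-space:
Δσ_z = 3P/(2πz²) · [1 + (r/z)²]^(−5/2)
r/z = 1/2.2 = 0.45455; [1+(r/z)²]^(−5/2) = 0.62529.
Δσ_z = 3×2200/(2π×2.2²) × 0.62529 = 217.03 × 0.62529 = 135.7 kPa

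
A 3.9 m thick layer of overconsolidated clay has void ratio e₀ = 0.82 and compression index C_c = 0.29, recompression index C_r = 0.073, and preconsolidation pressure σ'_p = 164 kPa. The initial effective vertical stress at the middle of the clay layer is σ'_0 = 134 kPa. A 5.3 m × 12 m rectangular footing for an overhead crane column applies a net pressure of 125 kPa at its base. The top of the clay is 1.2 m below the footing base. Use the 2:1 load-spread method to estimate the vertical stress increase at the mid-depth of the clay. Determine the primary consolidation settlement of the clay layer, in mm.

S_c ≈ 62 mm

Mid-depth of clay below the footing base: z = 1.2 + 3.9/2 = 3.15 m.
Stress increase at mid-clay by the 2:1 spreading method:
Δσ = qBL/((B+z)(L+z)) = 125×5.3×12/((5.3+3.15)(12+3.15)) = 62.101 kPa
Final effective stress: σ'_f = 134 + 62.101 = 196.1 kPa.
σ'_f = 196.1 > σ'_p = 164 kPa, so the stress path crosses the preconsolidation pressure — recompression up to σ'_p, then virgin compression beyond:
S_c = H/(1+e₀)·[C_r·log₁₀(σ'_p/σ'_0) + C_c·log₁₀(σ'_f/σ'_p)]
    = 3.9/1.82 × [0.073×log₁₀(164/134) + 0.29×log₁₀(196.1/164)]
    = 2.1429 × [0.006405 + 0.022514] = 0.06197 m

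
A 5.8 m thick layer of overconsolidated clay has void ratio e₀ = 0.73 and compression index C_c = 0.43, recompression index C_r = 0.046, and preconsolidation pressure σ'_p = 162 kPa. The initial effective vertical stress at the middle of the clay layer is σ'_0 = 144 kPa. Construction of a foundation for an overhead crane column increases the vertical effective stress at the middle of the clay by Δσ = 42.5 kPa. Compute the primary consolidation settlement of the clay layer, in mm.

S_c ≈ 96.1 mm

Final effective stress: σ'_f = 144 + 42.5 = 186.5 kPa.
σ'_f = 186.5 > σ'_p = 162 kPa, so the stress path crosses the preconsolidation pressure — recompression up to σ'_p, then virgin compression beyond:
S_c = H/(1+e₀)·[C_r·log₁₀(σ'_p/σ'_0) + C_c·log₁₀(σ'_f/σ'_p)]
    = 5.8/1.73 × [0.046×log₁₀(162/144) + 0.43×log₁₀(186.5/162)]
    = 3.3526 × [0.002353 + 0.0263] = 0.09606 m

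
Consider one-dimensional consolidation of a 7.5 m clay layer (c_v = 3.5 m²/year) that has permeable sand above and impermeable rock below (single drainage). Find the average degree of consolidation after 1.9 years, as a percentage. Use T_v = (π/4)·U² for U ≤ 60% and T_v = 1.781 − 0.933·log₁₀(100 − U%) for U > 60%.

U ≈ 38.8 %

Drainage path length: H_d = H = 7.5 m (single drainage).
T_v = c_v·t/H_d² = 3.5×1.9/7.5² = 0.11822.
T_v = 0.11822 corresponds to the U ≤ 60% branch:
U = √(4T_v/π) = 0.388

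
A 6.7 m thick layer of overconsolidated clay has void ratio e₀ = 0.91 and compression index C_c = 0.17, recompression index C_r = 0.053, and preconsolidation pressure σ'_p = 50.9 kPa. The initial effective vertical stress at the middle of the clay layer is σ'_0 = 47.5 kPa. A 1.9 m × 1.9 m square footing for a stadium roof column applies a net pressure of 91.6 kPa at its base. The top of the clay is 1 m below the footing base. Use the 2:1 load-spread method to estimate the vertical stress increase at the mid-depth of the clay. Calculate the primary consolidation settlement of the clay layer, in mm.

Mid-depth of clay below the footing base: z = 1 + 6.7/2 = 4.35 m.
Stress increase at mid-clay by the 2:1 spreading method:
Δσ = qBL/((B+z)(L+z)) = 91.6×1.9×1.9/((1.9+4.35)(1.9+4.35)) = 8.4653 kPa
Final effective stress: σ'_f = 47.5 + 8.4653 = 55.965 kPa.
σ'_f = 55.965 > σ'_p = 50.9 kPa, so the stress path crosses the preconsolidation pressure — recompression up to σ'_p, then virgin compression beyond:
S_c = H/(1+e₀)·[C_r·log₁₀(σ'_p/σ'_0) + C_c·log₁₀(σ'_f/σ'_p)]
    = 6.7/1.91 × [0.053×log₁₀(50.9/47.5) + 0.17×log₁₀(55.965/50.9)]
    = 3.5079 × [0.0015913 + 0.0070038] = 0.03015 m

S_c ≈ 30.2 mm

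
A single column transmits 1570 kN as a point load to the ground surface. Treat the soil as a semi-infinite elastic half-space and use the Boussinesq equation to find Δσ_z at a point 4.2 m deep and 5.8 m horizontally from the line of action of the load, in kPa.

Δσ_z ≈ 2.95 kPa

Boussinesq vertical stress below a point load on an elastic half-space:
Δσ_z = 3P/(2πz²) · [1 + (r/z)²]^(−5/2)
r/z = 5.8/4.2 = 1.381; [1+(r/z)²]^(−5/2) = 0.069403.
Δσ_z = 3×1570/(2π×4.2²) × 0.069403 = 42.495 × 0.069403 = 2.949 kPa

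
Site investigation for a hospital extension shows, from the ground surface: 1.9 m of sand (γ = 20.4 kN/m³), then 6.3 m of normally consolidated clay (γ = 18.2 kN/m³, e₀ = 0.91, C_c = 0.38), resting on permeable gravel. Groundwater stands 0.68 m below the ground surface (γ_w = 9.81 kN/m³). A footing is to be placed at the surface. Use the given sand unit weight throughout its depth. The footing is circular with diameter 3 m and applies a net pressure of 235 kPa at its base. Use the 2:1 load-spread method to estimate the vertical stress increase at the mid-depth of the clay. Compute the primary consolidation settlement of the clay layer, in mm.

S_c ≈ 260 mm

Mid-depth of clay below the ground surface: z = 1.9 + 6.3/2 = 5.05 m.
Total vertical stress at mid-clay: σ_v = 20.4×1.9 + 18.2×3.15 = 96.09 kPa.
Pore pressure: u = 9.81×(5.05 − 0.68) = 42.87 kPa.
Initial effective stress: σ'_0 = σ_v − u = 96.09 − 42.87 = 53.22 kPa.
Stress increase at mid-clay by the 2:1 spreading method:
Δσ ≈ qD²/(D+z)² = 235×3²/(3+5.05)² = 32.638 kPa
Final effective stress: σ'_f = σ'_0 + Δσ = 53.22 + 32.638 = 85.858 kPa.
Normally consolidated clay, so the full stress increment lies on the virgin compression line:
S_c = C_c·H/(1+e₀)·log₁₀(σ'_f/σ'_0) = 0.38×6.3/(1+0.91)×log₁₀(85.858/53.22)
    = 1.2534 × 0.20771 = 0.2603 m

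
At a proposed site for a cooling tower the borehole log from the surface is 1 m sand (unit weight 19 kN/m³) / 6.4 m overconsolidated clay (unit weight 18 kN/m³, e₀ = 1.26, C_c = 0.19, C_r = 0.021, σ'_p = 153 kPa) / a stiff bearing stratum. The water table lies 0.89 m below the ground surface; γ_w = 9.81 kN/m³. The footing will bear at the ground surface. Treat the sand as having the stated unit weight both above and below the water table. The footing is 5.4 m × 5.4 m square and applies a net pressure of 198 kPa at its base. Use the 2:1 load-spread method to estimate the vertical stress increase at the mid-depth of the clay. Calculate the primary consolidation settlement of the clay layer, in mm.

Mid-depth of clay below the ground surface: z = 1 + 6.4/2 = 4.2 m.
Total vertical stress at mid-clay: σ_v = 19×1 + 18×3.2 = 76.6 kPa.
Pore pressure: u = 9.81×(4.2 − 0.89) = 32.471 kPa.
Initial effective stress: σ'_0 = σ_v − u = 76.6 − 32.471 = 44.129 kPa.
Stress increase at mid-clay by the 2:1 spreading method:
Δσ = qBL/((B+z)(L+z)) = 198×5.4×5.4/((5.4+4.2)(5.4+4.2)) = 62.648 kPa
Final effective stress: σ'_f = 44.129 + 62.648 = 106.78 kPa.
σ'_f = 106.78 ≤ σ'_p = 153 kPa, so the clay remains overconsolidated and only the recompression index applies:
S_c = C_r·H/(1+e₀)·log₁₀(σ'_f/σ'_0) = 0.021×6.4/2.26×log₁₀(106.78/44.129)
    = 0.05947 × 0.38377 = 0.02282 m

S_c ≈ 22.8 mm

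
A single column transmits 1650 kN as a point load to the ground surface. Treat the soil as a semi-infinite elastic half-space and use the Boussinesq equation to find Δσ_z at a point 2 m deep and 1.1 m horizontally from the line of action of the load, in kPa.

Δσ_z ≈ 102 kPa

Boussinesq vertical stress below a point load on an elastic half-space:
Δσ_z = 3P/(2πz²) · [1 + (r/z)²]^(−5/2)
r/z = 1.1/2 = 0.55; [1+(r/z)²]^(−5/2) = 0.51648.
Δσ_z = 3×1650/(2π×2²) × 0.51648 = 196.95 × 0.51648 = 101.7 kPa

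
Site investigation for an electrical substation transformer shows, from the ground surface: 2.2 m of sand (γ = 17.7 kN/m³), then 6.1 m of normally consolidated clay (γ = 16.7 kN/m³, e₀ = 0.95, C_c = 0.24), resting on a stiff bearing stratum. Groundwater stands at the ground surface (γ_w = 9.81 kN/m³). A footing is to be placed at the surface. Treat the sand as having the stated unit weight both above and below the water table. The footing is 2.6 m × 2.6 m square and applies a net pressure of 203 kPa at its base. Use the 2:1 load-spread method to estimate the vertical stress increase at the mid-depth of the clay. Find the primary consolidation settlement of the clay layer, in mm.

Mid-depth of clay below the ground surface: z = 2.2 + 6.1/2 = 5.25 m.
Total vertical stress at mid-clay: σ_v = 17.7×2.2 + 16.7×3.05 = 89.875 kPa.
Pore pressure: u = 9.81×(5.25 − 0) = 51.503 kPa.
Initial effective stress: σ'_0 = σ_v − u = 89.875 − 51.503 = 38.372 kPa.
Stress increase at mid-clay by the 2:1 spreading method:
Δσ = qBL/((B+z)(L+z)) = 203×2.6×2.6/((2.6+5.25)(2.6+5.25)) = 22.269 kPa
Final effective stress: σ'_f = σ'_0 + Δσ = 38.372 + 22.269 = 60.641 kPa.
Normally consolidated clay, so the full stress increment lies on the virgin compression line:
S_c = C_c·H/(1+e₀)·log₁₀(σ'_f/σ'_0) = 0.24×6.1/(1+0.95)×log₁₀(60.641/38.372)
    = 0.75077 × 0.19875 = 0.1492 m

S_c ≈ 149 mm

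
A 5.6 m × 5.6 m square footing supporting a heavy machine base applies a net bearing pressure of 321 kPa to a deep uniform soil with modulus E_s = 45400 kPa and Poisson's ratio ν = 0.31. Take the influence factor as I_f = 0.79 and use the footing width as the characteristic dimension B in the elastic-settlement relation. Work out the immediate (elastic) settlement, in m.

Immediate (elastic) settlement: S_e = q·B·(1−ν²)/E_s · I_f.
S_e = 321 × 5.6 × (1 − 0.31²) / 45400 × 0.79
    = 321 × 5.6 × 0.9039 / 45400 × 0.79
    = 0.02827 m

S_e ≈ 0.0283 m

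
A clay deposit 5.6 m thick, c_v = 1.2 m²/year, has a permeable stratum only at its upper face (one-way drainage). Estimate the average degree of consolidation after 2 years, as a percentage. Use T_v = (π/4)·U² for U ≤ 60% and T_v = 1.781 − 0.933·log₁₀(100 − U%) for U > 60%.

Drainage path length: H_d = H = 5.6 m (single drainage).
T_v = c_v·t/H_d² = 1.2×2/5.6² = 0.076531.
T_v = 0.076531 corresponds to the U ≤ 60% branch:
U = √(4T_v/π) = 0.3122

U ≈ 31.2 %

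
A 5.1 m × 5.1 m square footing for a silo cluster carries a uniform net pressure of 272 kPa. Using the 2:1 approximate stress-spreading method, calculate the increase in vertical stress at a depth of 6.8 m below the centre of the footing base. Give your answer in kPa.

By the 2:1 method the load spreads at 1 horizontal : 2 vertical, so at depth z the loaded area has grown by z in each plan dimension:
Δσ = qBL/((B+z)(L+z)) = 272×5.1×5.1/((5.1+6.8)(5.1+6.8)) = 49.959 kPa

Δσ_z ≈ 50 kPa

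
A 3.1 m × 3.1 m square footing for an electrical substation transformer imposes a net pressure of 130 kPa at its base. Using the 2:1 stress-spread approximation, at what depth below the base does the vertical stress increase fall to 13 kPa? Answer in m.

2:1 spreading — at depth z the loaded area has grown by z in each plan dimension:
qB²/(B+z)² = Δσ_z ⇒ z = B(√(q/Δσ_z) − 1) = 3.1×(√(130/13) − 1) = 6.703 m

z ≈ 6.7 m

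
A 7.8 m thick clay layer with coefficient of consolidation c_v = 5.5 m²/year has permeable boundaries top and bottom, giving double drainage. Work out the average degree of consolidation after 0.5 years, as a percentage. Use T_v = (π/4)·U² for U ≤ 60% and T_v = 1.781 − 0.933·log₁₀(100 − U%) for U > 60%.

Drainage path length: H_d = H/2 = 3.9 m (double drainage).
T_v = c_v·t/H_d² = 5.5×0.5/3.9² = 0.1808.
T_v = 0.1808 corresponds to the U ≤ 60% branch:
U = √(4T_v/π) = 0.4798

U ≈ 48 %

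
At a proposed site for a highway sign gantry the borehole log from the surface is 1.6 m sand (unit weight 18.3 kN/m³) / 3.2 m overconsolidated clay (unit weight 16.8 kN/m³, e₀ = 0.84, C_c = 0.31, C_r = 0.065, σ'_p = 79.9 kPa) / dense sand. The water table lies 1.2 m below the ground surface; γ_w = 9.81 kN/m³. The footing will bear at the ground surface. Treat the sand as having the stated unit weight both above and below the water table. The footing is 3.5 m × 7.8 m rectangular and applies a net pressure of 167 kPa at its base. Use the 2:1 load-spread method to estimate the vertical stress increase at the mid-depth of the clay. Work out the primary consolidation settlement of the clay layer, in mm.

Mid-depth of clay below the ground surface: z = 1.6 + 3.2/2 = 3.2 m.
Total vertical stress at mid-clay: σ_v = 18.3×1.6 + 16.8×1.6 = 56.16 kPa.
Pore pressure: u = 9.81×(3.2 − 1.2) = 19.62 kPa.
Initial effective stress: σ'_0 = σ_v − u = 56.16 − 19.62 = 36.54 kPa.
Stress increase at mid-clay by the 2:1 spreading method:
Δσ = qBL/((B+z)(L+z)) = 167×3.5×7.8/((3.5+3.2)(7.8+3.2)) = 61.86 kPa
Final effective stress: σ'_f = 36.54 + 61.86 = 98.4 kPa.
σ'_f = 98.4 > σ'_p = 79.9 kPa, so the stress path crosses the preconsolidation pressure — recompression up to σ'_p, then virgin compression beyond:
S_c = H/(1+e₀)·[C_r·log₁₀(σ'_p/σ'_0) + C_c·log₁₀(σ'_f/σ'_p)]
    = 3.2/1.84 × [0.065×log₁₀(79.9/36.54) + 0.31×log₁₀(98.4/79.9)]
    = 1.7391 × [0.022086 + 0.028039] = 0.08717 m

S_c ≈ 87.2 mm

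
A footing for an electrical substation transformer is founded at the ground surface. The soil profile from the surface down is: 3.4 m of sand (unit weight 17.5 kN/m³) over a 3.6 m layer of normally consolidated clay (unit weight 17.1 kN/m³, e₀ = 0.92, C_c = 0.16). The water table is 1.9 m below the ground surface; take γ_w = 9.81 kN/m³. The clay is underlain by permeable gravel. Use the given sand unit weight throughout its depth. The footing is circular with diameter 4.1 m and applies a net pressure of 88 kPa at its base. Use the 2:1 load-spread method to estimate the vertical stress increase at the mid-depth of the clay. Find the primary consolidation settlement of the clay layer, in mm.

S_c ≈ 33.7 mm

Mid-depth of clay below the ground surface: z = 3.4 + 3.6/2 = 5.2 m.
Total vertical stress at mid-clay: σ_v = 17.5×3.4 + 17.1×1.8 = 90.28 kPa.
Pore pressure: u = 9.81×(5.2 − 1.9) = 32.373 kPa.
Initial effective stress: σ'_0 = σ_v − u = 90.28 − 32.373 = 57.907 kPa.
Stress increase at mid-clay by the 2:1 spreading method:
Δσ ≈ qD²/(D+z)² = 88×4.1²/(4.1+5.2)² = 17.103 kPa
Final effective stress: σ'_f = σ'_0 + Δσ = 57.907 + 17.103 = 75.01 kPa.
Normally consolidated clay, so the full stress increment lies on the virgin compression line:
S_c = C_c·H/(1+e₀)·log₁₀(σ'_f/σ'_0) = 0.16×3.6/(1+0.92)×log₁₀(75.01/57.907)
    = 0.3 × 0.11239 = 0.03372 m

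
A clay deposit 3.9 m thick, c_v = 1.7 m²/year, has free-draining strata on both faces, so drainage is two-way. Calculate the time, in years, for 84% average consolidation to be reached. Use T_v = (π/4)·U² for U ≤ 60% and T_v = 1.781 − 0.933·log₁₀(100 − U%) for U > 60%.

t ≈ 1.47 years

Drainage path length: H_d = H/2 = 1.95 m (double drainage).
U > 60%: T_v = 1.781 − 0.933·log₁₀(100 − 84) = 0.65756.
t = T_v·H_d²/c_v = 0.65756×1.95²/1.7 = 1.471 years.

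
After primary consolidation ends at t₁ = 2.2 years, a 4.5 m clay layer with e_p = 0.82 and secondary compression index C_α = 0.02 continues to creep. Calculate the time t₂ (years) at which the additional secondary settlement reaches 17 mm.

t₂ ≈ 4.86 years

S_s = C_α·H/(1+e_p)·log₁₀(t₂/t₁) ⇒ log₁₀(t₂/t₁) = S_s·(1+e_p)/(C_α·H).
log₁₀(t₂/t₁) = 0.017 × (1+0.82) / (0.02×4.5) = 0.3438
t₂ = t₁ × 10^0.3438 = 2.2 × 2.207 = 4.855 years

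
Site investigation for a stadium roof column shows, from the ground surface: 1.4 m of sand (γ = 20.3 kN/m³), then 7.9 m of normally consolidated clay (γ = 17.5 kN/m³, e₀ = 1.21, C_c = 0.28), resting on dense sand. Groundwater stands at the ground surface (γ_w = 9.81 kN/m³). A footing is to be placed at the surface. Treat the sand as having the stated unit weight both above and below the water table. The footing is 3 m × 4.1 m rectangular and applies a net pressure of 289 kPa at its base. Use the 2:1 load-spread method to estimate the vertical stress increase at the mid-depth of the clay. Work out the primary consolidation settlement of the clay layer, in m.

Mid-depth of clay below the ground surface: z = 1.4 + 7.9/2 = 5.35 m.
Total vertical stress at mid-clay: σ_v = 20.3×1.4 + 17.5×3.95 = 97.545 kPa.
Pore pressure: u = 9.81×(5.35 − 0) = 52.483 kPa.
Initial effective stress: σ'_0 = σ_v − u = 97.545 − 52.483 = 45.062 kPa.
Stress increase at mid-clay by the 2:1 spreading method:
Δσ = qBL/((B+z)(L+z)) = 289×3×4.1/((3+5.35)(4.1+5.35)) = 45.049 kPa
Final effective stress: σ'_f = σ'_0 + Δσ = 45.062 + 45.049 = 90.111 kPa.
Normally consolidated clay, so the full stress increment lies on the virgin compression line:
S_c = C_c·H/(1+e₀)·log₁₀(σ'_f/σ'_0) = 0.28×7.9/(1+1.21)×log₁₀(90.111/45.062)
    = 1.0009 × 0.30097 = 0.3012 m

S_c ≈ 0.301 m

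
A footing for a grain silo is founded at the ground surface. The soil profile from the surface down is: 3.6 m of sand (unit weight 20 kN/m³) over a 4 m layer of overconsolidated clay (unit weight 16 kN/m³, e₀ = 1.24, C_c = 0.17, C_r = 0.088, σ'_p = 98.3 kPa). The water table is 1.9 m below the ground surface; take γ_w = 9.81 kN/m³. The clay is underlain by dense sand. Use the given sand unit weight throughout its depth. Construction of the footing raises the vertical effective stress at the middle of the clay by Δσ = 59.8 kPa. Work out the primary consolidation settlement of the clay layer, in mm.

S_c ≈ 59.7 mm

Mid-depth of clay below the ground surface: z = 3.6 + 4/2 = 5.6 m.
Total vertical stress at mid-clay: σ_v = 20×3.6 + 16×2 = 104 kPa.
Pore pressure: u = 9.81×(5.6 − 1.9) = 36.297 kPa.
Initial effective stress: σ'_0 = σ_v − u = 104 − 36.297 = 67.703 kPa.
Final effective stress: σ'_f = 67.703 + 59.8 = 127.5 kPa.
σ'_f = 127.5 > σ'_p = 98.3 kPa, so the stress path crosses the preconsolidation pressure — recompression up to σ'_p, then virgin compression beyond:
S_c = H/(1+e₀)·[C_r·log₁₀(σ'_p/σ'_0) + C_c·log₁₀(σ'_f/σ'_p)]
    = 4/2.24 × [0.088×log₁₀(98.3/67.703) + 0.17×log₁₀(127.5/98.3)]
    = 1.7857 × [0.014251 + 0.019203] = 0.05974 m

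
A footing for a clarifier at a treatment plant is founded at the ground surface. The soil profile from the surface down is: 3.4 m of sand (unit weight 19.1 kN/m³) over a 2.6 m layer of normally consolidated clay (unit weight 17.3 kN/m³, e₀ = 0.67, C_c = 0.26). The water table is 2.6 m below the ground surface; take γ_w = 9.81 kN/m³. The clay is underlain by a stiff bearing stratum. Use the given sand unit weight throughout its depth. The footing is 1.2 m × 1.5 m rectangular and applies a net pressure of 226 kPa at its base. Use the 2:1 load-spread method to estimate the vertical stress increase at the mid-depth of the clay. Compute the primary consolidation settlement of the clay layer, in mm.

Mid-depth of clay below the ground surface: z = 3.4 + 2.6/2 = 4.7 m.
Total vertical stress at mid-clay: σ_v = 19.1×3.4 + 17.3×1.3 = 87.43 kPa.
Pore pressure: u = 9.81×(4.7 − 2.6) = 20.601 kPa.
Initial effective stress: σ'_0 = σ_v − u = 87.43 − 20.601 = 66.829 kPa.
Stress increase at mid-clay by the 2:1 spreading method:
Δσ = qBL/((B+z)(L+z)) = 226×1.2×1.5/((1.2+4.7)(1.5+4.7)) = 11.121 kPa
Final effective stress: σ'_f = σ'_0 + Δσ = 66.829 + 11.121 = 77.95 kPa.
Normally consolidated clay, so the full stress increment lies on the virgin compression line:
S_c = C_c·H/(1+e₀)·log₁₀(σ'_f/σ'_0) = 0.26×2.6/(1+0.67)×log₁₀(77.95/66.829)
    = 0.40479 × 0.066851 = 0.02706 m

S_c ≈ 27.1 mm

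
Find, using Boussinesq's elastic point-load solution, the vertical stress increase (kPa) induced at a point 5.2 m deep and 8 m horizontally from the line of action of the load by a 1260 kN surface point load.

Δσ_z ≈ 1.07 kPa

Boussinesq vertical stress below a point load on an elastic half-space:
Δσ_z = 3P/(2πz²) · [1 + (r/z)²]^(−5/2)
r/z = 8/5.2 = 1.5385; [1+(r/z)²]^(−5/2) = 0.048077.
Δσ_z = 3×1260/(2π×5.2²) × 0.048077 = 22.249 × 0.048077 = 1.07 kPa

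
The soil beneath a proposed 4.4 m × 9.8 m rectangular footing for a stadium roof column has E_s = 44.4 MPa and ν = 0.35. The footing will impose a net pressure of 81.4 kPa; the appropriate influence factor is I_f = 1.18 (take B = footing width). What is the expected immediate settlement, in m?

S_e ≈ 0.00835 m

Immediate (elastic) settlement: S_e = q·B·(1−ν²)/E_s · I_f.
E_s = 44.4 MPa = 44400 kPa.
S_e = 81.4 × 4.4 × (1 − 0.35²) / 44400 × 1.18
    = 81.4 × 4.4 × 0.8775 / 44400 × 1.18
    = 0.008353 m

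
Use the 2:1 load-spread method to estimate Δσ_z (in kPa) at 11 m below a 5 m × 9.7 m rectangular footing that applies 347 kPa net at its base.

By the 2:1 method the load spreads at 1 horizontal : 2 vertical, so at depth z the loaded area has grown by z in each plan dimension:
Δσ = qBL/((B+z)(L+z)) = 347×5×9.7/((5+11)(9.7+11)) = 50.814 kPa

Δσ_z ≈ 50.8 kPa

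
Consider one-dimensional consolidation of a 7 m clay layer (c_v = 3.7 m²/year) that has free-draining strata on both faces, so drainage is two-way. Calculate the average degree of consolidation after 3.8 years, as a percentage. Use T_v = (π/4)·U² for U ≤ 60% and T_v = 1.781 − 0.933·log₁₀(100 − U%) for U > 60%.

Drainage path length: H_d = H/2 = 3.5 m (double drainage).
T_v = c_v·t/H_d² = 3.7×3.8/3.5² = 1.1478.
T_v = 1.1478 corresponds to the U > 60% branch:
U = 1 − 10^((1.781 − T_v)/0.933)/100 = 0.9523

U ≈ 95.2 %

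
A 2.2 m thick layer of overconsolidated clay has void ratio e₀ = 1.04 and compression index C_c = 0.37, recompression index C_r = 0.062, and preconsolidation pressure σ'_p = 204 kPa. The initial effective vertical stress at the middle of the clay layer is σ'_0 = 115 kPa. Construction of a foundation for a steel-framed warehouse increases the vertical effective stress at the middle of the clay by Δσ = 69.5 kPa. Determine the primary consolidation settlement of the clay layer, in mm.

Final effective stress: σ'_f = 115 + 69.5 = 184.5 kPa.
σ'_f = 184.5 ≤ σ'_p = 204 kPa, so the clay remains overconsolidated and only the recompression index applies:
S_c = C_r·H/(1+e₀)·log₁₀(σ'_f/σ'_0) = 0.062×2.2/2.04×log₁₀(184.5/115)
    = 0.066861 × 0.2053 = 0.01373 m

S_c ≈ 13.7 mm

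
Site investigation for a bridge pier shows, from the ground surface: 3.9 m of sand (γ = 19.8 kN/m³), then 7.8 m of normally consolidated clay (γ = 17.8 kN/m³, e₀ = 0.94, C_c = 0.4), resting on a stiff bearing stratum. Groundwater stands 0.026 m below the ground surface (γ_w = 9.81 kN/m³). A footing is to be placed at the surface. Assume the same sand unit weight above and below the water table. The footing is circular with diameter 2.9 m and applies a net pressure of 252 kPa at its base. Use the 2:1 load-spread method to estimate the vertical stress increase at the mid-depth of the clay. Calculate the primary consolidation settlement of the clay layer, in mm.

S_c ≈ 163 mm

Mid-depth of clay below the ground surface: z = 3.9 + 7.8/2 = 7.8 m.
Total vertical stress at mid-clay: σ_v = 19.8×3.9 + 17.8×3.9 = 146.64 kPa.
Pore pressure: u = 9.81×(7.8 − 0.026) = 76.263 kPa.
Initial effective stress: σ'_0 = σ_v − u = 146.64 − 76.263 = 70.377 kPa.
Stress increase at mid-clay by the 2:1 spreading method:
Δσ ≈ qD²/(D+z)² = 252×2.9²/(2.9+7.8)² = 18.511 kPa
Final effective stress: σ'_f = σ'_0 + Δσ = 70.377 + 18.511 = 88.888 kPa.
Normally consolidated clay, so the full stress increment lies on the virgin compression line:
S_c = C_c·H/(1+e₀)·log₁₀(σ'_f/σ'_0) = 0.4×7.8/(1+0.94)×log₁₀(88.888/70.377)
    = 1.6082 × 0.10141 = 0.1631 m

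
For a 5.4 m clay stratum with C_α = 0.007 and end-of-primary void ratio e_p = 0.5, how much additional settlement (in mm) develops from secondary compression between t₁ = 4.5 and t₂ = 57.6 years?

S_s ≈ 27.9 mm

Secondary compression: S_s = C_α·H/(1+e_p)·log₁₀(t₂/t₁)
S_s = 0.007×5.4/(1+0.5)×log₁₀(57.6/4.5)
    = 0.0252 × 1.107 = 0.0279 m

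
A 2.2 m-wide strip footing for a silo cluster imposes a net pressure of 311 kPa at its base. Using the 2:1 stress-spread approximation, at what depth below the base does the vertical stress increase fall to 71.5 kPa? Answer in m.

z ≈ 7.37 m

2:1 spreading — at depth z the loaded area has grown by z in each plan dimension:
qB/(B+z) = Δσ_z ⇒ z = qB/Δσ_z − B = 311×2.2/71.5 − 2.2 = 7.369 m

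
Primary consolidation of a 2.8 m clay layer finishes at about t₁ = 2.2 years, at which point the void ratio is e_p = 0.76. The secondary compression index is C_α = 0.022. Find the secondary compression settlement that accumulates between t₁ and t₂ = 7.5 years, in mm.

Secondary compression: S_s = C_α·H/(1+e_p)·log₁₀(t₂/t₁)
S_s = 0.022×2.8/(1+0.76)×log₁₀(7.5/2.2)
    = 0.035 × 0.5326 = 0.01864 m

S_s ≈ 18.6 mm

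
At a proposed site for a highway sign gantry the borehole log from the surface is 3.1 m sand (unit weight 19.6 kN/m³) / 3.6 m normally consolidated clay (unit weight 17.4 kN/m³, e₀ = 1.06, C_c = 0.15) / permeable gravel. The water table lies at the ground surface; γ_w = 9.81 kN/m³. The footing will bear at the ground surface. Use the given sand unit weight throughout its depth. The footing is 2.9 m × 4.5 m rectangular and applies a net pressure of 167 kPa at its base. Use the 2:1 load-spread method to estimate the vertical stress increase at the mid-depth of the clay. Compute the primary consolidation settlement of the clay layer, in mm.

Mid-depth of clay below the ground surface: z = 3.1 + 3.6/2 = 4.9 m.
Total vertical stress at mid-clay: σ_v = 19.6×3.1 + 17.4×1.8 = 92.08 kPa.
Pore pressure: u = 9.81×(4.9 − 0) = 48.069 kPa.
Initial effective stress: σ'_0 = σ_v − u = 92.08 − 48.069 = 44.011 kPa.
Stress increase at mid-clay by the 2:1 spreading method:
Δσ = qBL/((B+z)(L+z)) = 167×2.9×4.5/((2.9+4.9)(4.5+4.9)) = 29.724 kPa
Final effective stress: σ'_f = σ'_0 + Δσ = 44.011 + 29.724 = 73.735 kPa.
Normally consolidated clay, so the full stress increment lies on the virgin compression line:
S_c = C_c·H/(1+e₀)·log₁₀(σ'_f/σ'_0) = 0.15×3.6/(1+1.06)×log₁₀(73.735/44.011)
    = 0.26214 × 0.22411 = 0.05875 m

S_c ≈ 58.7 mm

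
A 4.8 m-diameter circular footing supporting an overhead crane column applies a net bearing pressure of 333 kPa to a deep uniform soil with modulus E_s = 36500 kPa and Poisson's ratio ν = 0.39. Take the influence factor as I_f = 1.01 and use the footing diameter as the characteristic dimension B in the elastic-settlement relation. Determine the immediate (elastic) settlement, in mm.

S_e ≈ 37.5 mm

Immediate (elastic) settlement: S_e = q·B·(1−ν²)/E_s · I_f.
S_e = 333 × 4.8 × (1 − 0.39²) / 36500 × 1.01
    = 333 × 4.8 × 0.8479 / 36500 × 1.01
    = 0.0375 m = 37.5 mm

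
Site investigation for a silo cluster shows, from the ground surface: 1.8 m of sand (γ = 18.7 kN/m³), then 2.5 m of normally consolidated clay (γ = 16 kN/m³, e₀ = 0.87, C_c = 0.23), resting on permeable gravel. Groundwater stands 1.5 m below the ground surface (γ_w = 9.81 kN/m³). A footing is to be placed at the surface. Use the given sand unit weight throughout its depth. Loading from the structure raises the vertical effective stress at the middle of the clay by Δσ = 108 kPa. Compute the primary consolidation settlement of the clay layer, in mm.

S_c ≈ 179 mm

Mid-depth of clay below the ground surface: z = 1.8 + 2.5/2 = 3.05 m.
Total vertical stress at mid-clay: σ_v = 18.7×1.8 + 16×1.25 = 53.66 kPa.
Pore pressure: u = 9.81×(3.05 − 1.5) = 15.206 kPa.
Initial effective stress: σ'_0 = σ_v − u = 53.66 − 15.206 = 38.454 kPa.
Final effective stress: σ'_f = σ'_0 + Δσ = 38.454 + 108 = 146.45 kPa.
Normally consolidated clay, so the full stress increment lies on the virgin compression line:
S_c = C_c·H/(1+e₀)·log₁₀(σ'_f/σ'_0) = 0.23×2.5/(1+0.87)×log₁₀(146.45/38.454)
    = 0.30749 × 0.58075 = 0.1786 m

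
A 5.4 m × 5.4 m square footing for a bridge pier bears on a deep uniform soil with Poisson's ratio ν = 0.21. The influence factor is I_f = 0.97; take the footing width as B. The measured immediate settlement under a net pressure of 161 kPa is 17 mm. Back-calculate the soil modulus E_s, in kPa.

E_s ≈ 47400 kPa

S_e = q·B·(1−ν²)/E_s · I_f  ⇒  E_s = q·B·(1−ν²)·I_f / S_e.
E_s = 161 × 5.4 × 0.9559 × 0.97 / 0.017 = 47420 kPa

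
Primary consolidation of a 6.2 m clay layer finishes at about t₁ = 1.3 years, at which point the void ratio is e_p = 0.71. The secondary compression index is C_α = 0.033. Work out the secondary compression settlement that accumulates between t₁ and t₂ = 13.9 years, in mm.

S_s ≈ 123 mm

Secondary compression: S_s = C_α·H/(1+e_p)·log₁₀(t₂/t₁)
S_s = 0.033×6.2/(1+0.71)×log₁₀(13.9/1.3)
    = 0.1196 × 1.029 = 0.1231 m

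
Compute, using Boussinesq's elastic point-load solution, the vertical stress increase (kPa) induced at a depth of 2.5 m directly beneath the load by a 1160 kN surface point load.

Boussinesq vertical stress below a point load on an elastic half-space:
Δσ_z = 3P/(2πz²) · [1 + (r/z)²]^(−5/2)
r/z = 0/2.5 = 0; [1+(r/z)²]^(−5/2) = 1.
Δσ_z = 3×1160/(2π×2.5²) × 1 = 88.617 × 1 = 88.62 kPa

Δσ_z ≈ 88.6 kPa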